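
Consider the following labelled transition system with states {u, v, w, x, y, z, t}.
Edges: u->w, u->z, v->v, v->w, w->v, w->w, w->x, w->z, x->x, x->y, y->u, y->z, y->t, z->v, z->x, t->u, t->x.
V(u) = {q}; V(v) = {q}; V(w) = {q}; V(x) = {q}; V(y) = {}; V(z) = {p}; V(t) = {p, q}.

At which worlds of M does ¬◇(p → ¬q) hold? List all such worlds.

Let φ = ¬◇(p → ¬q). Evaluate φ at each world:
  u (successors {w, z}): φ is false.
  v (successors {v, w}): φ is false.
  w (successors {v, w, x, z}): φ is false.
  x (successors {x, y}): φ is false.
  y (successors {u, z, t}): φ is false.
  z (successors {v, x}): φ is false.
  t (successors {u, x}): φ is false.
For instance, at t:
  At t: ◇(p → ¬q) is true, so ¬◇(p → ¬q) is false.
    At t: ◇(p → ¬q) requires p → ¬q at some successor in {u, x}.
      p → ¬q holds at u, so ◇(p → ¬q) is true at t.
Satisfying worlds: none.

none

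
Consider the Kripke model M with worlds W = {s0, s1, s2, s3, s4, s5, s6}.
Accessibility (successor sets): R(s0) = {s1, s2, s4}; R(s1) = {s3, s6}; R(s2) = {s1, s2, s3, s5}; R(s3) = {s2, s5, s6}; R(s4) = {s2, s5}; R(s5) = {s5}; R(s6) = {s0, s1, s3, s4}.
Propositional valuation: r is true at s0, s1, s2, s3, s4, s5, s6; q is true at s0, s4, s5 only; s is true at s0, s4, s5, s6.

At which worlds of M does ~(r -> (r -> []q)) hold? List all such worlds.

s0, s1, s2, s3, s4, s6

Let φ = ~(r -> (r -> []q)). Evaluate φ at each world:
  s0 (successors {s1, s2, s4}): φ is true.
  s1 (successors {s3, s6}): φ is true.
  s2 (successors {s1, s2, s3, s5}): φ is true.
  s3 (successors {s2, s5, s6}): φ is true.
  s4 (successors {s2, s5}): φ is true.
  s5 (successors {s5}): φ is false.
  s6 (successors {s0, s1, s3, s4}): φ is true.
For instance, at s1:
  At s1: r -> (r -> []q) is false, so ~(r -> (r -> []q)) is true.
    At s1: r is true, r -> []q is false, so r -> (r -> []q) is false.
      At s1: r is true, []q is false, so r -> []q is false.
Satisfying worlds: {s0, s1, s2, s3, s4, s6}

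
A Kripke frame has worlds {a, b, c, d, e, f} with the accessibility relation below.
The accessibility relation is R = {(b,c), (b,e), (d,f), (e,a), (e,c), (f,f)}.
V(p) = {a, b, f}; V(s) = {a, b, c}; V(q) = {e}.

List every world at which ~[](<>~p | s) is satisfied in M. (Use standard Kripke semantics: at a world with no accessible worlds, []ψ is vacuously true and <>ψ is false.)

d, f

Let φ = ~[](<>~p | s). Evaluate φ at each world:
  a (successors ∅): φ is false.
  b (successors {c, e}): φ is false.
  c (successors ∅): φ is false.
  d (successors {f}): φ is true.
  e (successors {a, c}): φ is false.
  f (successors {f}): φ is true.
For instance, at f:
  At f: [](<>~p | s) is false, so ~[](<>~p | s) is true.
    At f: [](<>~p | s) requires <>~p | s at every successor {f}.
      <>~p | s fails at f, so [](<>~p | s) is false at f.
Satisfying worlds: {d, f}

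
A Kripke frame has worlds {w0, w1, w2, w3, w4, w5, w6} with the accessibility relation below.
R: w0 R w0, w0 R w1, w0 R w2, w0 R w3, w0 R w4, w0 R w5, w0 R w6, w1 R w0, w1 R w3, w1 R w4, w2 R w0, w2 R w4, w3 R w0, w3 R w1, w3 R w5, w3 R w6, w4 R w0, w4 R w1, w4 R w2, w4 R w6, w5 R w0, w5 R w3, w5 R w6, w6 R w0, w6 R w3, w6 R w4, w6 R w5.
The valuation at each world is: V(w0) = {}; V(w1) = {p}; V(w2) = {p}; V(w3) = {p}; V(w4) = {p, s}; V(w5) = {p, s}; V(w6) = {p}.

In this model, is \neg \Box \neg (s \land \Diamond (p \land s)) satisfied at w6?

No

At w6: \Box \neg (s \land \Diamond (p \land s)) is true, so \neg \Box \neg (s \land \Diamond (p \land s)) is false.
  At w6: \Box \neg (s \land \Diamond (p \land s)) requires \neg (s \land \Diamond (p \land s)) at every successor {w0, w3, w4, w5}.
    At w0: \neg (s \land \Diamond (p \land s)) is true.
    At w3: \neg (s \land \Diamond (p \land s)) is true.
    At w4: \neg (s \land \Diamond (p \land s)) is true.
    At w5: \neg (s \land \Diamond (p \land s)) is true.
  So \Box \neg (s \land \Diamond (p \land s)) is true at w6.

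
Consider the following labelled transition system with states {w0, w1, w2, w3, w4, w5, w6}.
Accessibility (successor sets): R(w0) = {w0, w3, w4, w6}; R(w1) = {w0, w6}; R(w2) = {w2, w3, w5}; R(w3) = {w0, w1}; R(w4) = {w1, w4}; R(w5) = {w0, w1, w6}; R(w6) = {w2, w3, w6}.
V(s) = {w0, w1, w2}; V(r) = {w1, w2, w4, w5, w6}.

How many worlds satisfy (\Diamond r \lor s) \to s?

3

Let φ = (\Diamond r \lor s) \to s. Evaluate φ at each world:
  w0 (successors {w0, w3, w4, w6}): φ is true.
  w1 (successors {w0, w6}): φ is true.
  w2 (successors {w2, w3, w5}): φ is true.
  w3 (successors {w0, w1}): φ is false.
  w4 (successors {w1, w4}): φ is false.
  w5 (successors {w0, w1, w6}): φ is false.
  w6 (successors {w2, w3, w6}): φ is false.
For instance, at w1:
  At w1: \Diamond r \lor s is true, s is true, so (\Diamond r \lor s) \to s is true.
    At w1: \Diamond r is true, s is true, so \Diamond r \lor s is true.
      At w1: \Diamond r requires r at some successor in {w0, w6}.
        r holds at w6, so \Diamond r is true at w1.
Satisfying worlds: {w0, w1, w2}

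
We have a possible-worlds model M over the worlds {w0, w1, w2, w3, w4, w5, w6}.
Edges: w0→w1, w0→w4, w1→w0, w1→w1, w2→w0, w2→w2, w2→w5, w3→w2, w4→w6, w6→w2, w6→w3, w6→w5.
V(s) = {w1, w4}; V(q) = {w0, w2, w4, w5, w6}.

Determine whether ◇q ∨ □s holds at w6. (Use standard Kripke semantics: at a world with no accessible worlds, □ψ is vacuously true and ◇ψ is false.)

At w6: ◇q is true, □s is false, so ◇q ∨ □s is true.
  At w6: ◇q requires q at some successor in {w2, w3, w5}.
    q holds at w2, so ◇q is true at w6.
  At w6: □s requires s at every successor {w2, w3, w5}.
    s fails at w2, so □s is false at w6.

Yes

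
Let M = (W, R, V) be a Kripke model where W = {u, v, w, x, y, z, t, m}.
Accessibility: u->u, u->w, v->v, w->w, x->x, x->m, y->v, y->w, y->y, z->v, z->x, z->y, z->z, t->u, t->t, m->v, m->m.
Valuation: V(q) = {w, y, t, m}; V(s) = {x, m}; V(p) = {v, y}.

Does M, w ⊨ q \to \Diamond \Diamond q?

At w: q is true, \Diamond \Diamond q is true, so q \to \Diamond \Diamond q is true.
  At w: \Diamond \Diamond q requires \Diamond q at some successor in {w}.
    \Diamond q holds at w, so \Diamond \Diamond q is true at w.
      At w: \Diamond q requires q at some successor in {w}.
        q holds at w, so \Diamond q is true at w.

Yes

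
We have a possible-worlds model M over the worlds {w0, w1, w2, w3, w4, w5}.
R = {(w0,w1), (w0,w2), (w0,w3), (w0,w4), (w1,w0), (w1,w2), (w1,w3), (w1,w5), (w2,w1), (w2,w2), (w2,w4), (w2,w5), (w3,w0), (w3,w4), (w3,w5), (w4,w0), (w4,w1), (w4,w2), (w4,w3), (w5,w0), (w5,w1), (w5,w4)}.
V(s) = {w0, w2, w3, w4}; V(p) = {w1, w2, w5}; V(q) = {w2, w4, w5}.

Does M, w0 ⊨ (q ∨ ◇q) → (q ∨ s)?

Yes

At w0: q ∨ ◇q is true, q ∨ s is true, so (q ∨ ◇q) → (q ∨ s) is true.
  At w0: q is false, ◇q is true, so q ∨ ◇q is true.
    At w0: ◇q requires q at some successor in {w1, w2, w3, w4}.
      q holds at w2, so ◇q is true at w0.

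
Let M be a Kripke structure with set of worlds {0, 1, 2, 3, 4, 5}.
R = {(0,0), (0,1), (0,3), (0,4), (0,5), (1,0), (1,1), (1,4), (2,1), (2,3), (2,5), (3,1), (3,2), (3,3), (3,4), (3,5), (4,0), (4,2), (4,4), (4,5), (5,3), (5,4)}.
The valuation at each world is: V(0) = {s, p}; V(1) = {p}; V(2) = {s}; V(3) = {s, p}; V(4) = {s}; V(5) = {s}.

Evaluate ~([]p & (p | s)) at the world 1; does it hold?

At 1: []p & (p | s) is false, so ~([]p & (p | s)) is true.
  At 1: []p is false, p | s is true, so []p & (p | s) is false.
    At 1: []p requires p at every successor {0, 1, 4}.
      p fails at 4, so []p is false at 1.

Yes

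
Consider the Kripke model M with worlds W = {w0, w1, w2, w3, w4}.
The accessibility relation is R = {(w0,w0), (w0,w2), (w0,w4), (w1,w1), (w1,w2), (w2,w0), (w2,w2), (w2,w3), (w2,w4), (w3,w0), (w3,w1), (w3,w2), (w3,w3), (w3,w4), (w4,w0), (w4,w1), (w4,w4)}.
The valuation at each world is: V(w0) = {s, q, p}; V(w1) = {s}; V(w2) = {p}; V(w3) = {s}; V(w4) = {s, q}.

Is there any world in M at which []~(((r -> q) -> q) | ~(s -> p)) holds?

Let φ = []~(((r -> q) -> q) | ~(s -> p)). Evaluate φ at each world:
  w0 (successors {w0, w2, w4}): φ is false.
  w1 (successors {w1, w2}): φ is false.
  w2 (successors {w0, w2, w3, w4}): φ is false.
  w3 (successors {w0, w1, w2, w3, w4}): φ is false.
  w4 (successors {w0, w1, w4}): φ is false.
For instance, at w0:
  At w0: []~(((r -> q) -> q) | ~(s -> p)) requires ~(((r -> q) -> q) | ~(s -> p)) at every successor {w0, w2, w4}.
    ~(((r -> q) -> q) | ~(s -> p)) fails at w0, so []~(((r -> q) -> q) | ~(s -> p)) is false at w0.

No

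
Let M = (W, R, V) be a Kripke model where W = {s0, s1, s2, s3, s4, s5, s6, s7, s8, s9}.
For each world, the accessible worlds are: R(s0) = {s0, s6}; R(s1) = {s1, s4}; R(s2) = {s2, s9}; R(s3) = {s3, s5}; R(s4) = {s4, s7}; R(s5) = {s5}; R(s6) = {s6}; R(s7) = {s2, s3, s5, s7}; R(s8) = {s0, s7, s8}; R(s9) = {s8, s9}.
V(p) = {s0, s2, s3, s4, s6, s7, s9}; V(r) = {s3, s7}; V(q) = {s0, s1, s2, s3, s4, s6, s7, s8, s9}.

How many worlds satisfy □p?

4

Let φ = □p. Evaluate φ at each world:
  s0 (successors {s0, s6}): φ is true.
  s1 (successors {s1, s4}): φ is false.
  s2 (successors {s2, s9}): φ is true.
  s3 (successors {s3, s5}): φ is false.
  s4 (successors {s4, s7}): φ is true.
  s5 (successors {s5}): φ is false.
  s6 (successors {s6}): φ is true.
  s7 (successors {s2, s3, s5, s7}): φ is false.
  s8 (successors {s0, s7, s8}): φ is false.
  s9 (successors {s8, s9}): φ is false.
For instance, at s0:
  At s0: □p requires p at every successor {s0, s6}.
    At s0: p is true.
    At s6: p is true.
  So □p is true at s0.
Satisfying worlds: {s0, s2, s4, s6}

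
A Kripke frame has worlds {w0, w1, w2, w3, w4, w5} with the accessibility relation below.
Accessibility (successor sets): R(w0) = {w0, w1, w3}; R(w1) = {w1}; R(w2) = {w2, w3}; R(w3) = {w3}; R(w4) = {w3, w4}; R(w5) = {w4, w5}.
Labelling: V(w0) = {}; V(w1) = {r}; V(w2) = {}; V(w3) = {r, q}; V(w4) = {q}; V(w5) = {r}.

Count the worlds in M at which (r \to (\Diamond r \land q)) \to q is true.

4

Recall that \Diamond ψ holds at a world iff ψ holds at some accessible world.
Let φ = (r \to (\Diamond r \land q)) \to q. Evaluate φ at each world:
  w0 (successors {w0, w1, w3}): φ is false.
  w1 (successors {w1}): φ is true.
  w2 (successors {w2, w3}): φ is false.
  w3 (successors {w3}): φ is true.
  w4 (successors {w3, w4}): φ is true.
  w5 (successors {w4, w5}): φ is true.
For instance, at w5:
  At w5: r \to (\Diamond r \land q) is false, q is false, so (r \to (\Diamond r \land q)) \to q is true.
    At w5: r is true, \Diamond r \land q is false, so r \to (\Diamond r \land q) is false.
      At w5: \Diamond r is true, q is false, so \Diamond r \land q is false.
Satisfying worlds: {w1, w3, w4, w5}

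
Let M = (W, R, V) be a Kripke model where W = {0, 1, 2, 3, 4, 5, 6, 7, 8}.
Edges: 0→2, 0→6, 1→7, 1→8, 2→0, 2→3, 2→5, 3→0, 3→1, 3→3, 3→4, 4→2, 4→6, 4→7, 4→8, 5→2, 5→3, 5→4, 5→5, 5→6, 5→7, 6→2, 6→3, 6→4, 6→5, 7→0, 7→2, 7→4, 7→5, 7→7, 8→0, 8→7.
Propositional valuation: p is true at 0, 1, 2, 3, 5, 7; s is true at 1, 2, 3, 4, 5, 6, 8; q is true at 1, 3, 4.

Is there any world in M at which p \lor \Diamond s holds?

Yes

Let φ = p \lor \Diamond s. Evaluate φ at each world:
  0 (successors {2, 6}): φ is true.
  1 (successors {7, 8}): φ is true.
  2 (successors {0, 3, 5}): φ is true.
  3 (successors {0, 1, 3, 4}): φ is true.
  4 (successors {2, 6, 7, 8}): φ is true.
  5 (successors {2, 3, 4, 5, 6, 7}): φ is true.
  6 (successors {2, 3, 4, 5}): φ is true.
  7 (successors {0, 2, 4, 5, 7}): φ is true.
  8 (successors {0, 7}): φ is false.
Detail at 0 (witness):
  At 0: p is true, \Diamond s is true, so p \lor \Diamond s is true.
    At 0: \Diamond s requires s at some successor in {2, 6}.
      s holds at 2, so \Diamond s is true at 0.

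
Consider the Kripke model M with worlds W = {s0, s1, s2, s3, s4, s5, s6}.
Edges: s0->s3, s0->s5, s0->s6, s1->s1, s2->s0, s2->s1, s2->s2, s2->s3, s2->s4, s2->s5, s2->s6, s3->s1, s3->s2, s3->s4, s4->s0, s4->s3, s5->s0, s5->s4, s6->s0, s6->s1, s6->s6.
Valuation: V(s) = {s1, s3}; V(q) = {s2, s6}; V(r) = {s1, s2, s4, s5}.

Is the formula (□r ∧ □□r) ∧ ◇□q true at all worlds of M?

No

Recall that □ψ holds at a world iff ψ holds at every accessible world, and ◇ψ holds iff ψ holds at some accessible world.
Let φ = (□r ∧ □□r) ∧ ◇□q. Evaluate φ at each world:
  s0 (successors {s3, s5, s6}): φ is false.
  s1 (successors {s1}): φ is false.
  s2 (successors {s0, s1, s2, s3, s4, s5, s6}): φ is false.
  s3 (successors {s1, s2, s4}): φ is false.
  s4 (successors {s0, s3}): φ is false.
  s5 (successors {s0, s4}): φ is false.
  s6 (successors {s0, s1, s6}): φ is false.
Detail at s0 (counterexample):
  At s0: □r ∧ □□r is false, ◇□q is false, so (□r ∧ □□r) ∧ ◇□q is false.
    At s0: □r is false, □□r is false, so □r ∧ □□r is false.
      At s0: □r requires r at every successor {s3, s5, s6}.
        r fails at s3, so □r is false at s0.
      At s0: □□r requires □r at every successor {s3, s5, s6}.
        □r fails at s5, so □□r is false at s0.
    At s0: ◇□q requires □q at some successor in {s3, s5, s6}.
      At s3: □q is false.
      At s5: □q is false.
      At s6: □q is false.
    So ◇□q is false at s0.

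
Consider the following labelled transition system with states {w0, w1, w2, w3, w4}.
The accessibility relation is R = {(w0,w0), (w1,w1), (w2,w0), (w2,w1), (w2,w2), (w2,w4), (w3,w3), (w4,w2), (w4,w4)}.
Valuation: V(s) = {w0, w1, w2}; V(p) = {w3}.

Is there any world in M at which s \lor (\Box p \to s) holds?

Let φ = s \lor (\Box p \to s). Evaluate φ at each world:
  w0 (successors {w0}): φ is true.
  w1 (successors {w1}): φ is true.
  w2 (successors {w0, w1, w2, w4}): φ is true.
  w3 (successors {w3}): φ is false.
  w4 (successors {w2, w4}): φ is true.
Detail at w0 (witness):
  At w0: s is true, \Box p \to s is true, so s \lor (\Box p \to s) is true.
    At w0: \Box p is false, s is true, so \Box p \to s is true.
      At w0: \Box p requires p at every successor {w0}.
        p fails at w0, so \Box p is false at w0.

Yes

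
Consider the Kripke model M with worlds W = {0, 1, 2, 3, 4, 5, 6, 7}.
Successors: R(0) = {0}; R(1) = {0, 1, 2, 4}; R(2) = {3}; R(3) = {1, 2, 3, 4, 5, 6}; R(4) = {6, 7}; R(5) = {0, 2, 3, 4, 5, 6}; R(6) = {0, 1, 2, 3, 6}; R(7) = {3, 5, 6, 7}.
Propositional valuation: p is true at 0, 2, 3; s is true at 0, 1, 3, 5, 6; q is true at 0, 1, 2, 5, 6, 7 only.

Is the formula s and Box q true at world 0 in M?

Yes

Recall that Box ψ holds at a world iff ψ holds at every accessible world, and Dia ψ holds iff ψ holds at some accessible world.
At 0: s is true, Box q is true, so s and Box q is true.
  At 0: Box q requires q at every successor {0}.
    At 0: q is true.
  So Box q is true at 0.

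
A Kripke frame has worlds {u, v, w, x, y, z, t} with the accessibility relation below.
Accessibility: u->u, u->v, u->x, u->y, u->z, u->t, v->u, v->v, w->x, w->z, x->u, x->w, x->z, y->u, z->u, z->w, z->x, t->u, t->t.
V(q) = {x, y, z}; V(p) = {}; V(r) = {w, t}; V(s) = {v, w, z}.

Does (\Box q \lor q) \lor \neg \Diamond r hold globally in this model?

Let φ = (\Box q \lor q) \lor \neg \Diamond r. Evaluate φ at each world:
  u (successors {u, v, x, y, z, t}): φ is false.
  v (successors {u, v}): φ is true.
  w (successors {x, z}): φ is true.
  x (successors {u, w, z}): φ is true.
  y (successors {u}): φ is true.
  z (successors {u, w, x}): φ is true.
  t (successors {u, t}): φ is false.
Detail at u (counterexample):
  At u: \Box q \lor q is false, \neg \Diamond r is false, so (\Box q \lor q) \lor \neg \Diamond r is false.
    At u: \Box q is false, q is false, so \Box q \lor q is false.
      At u: \Box q requires q at every successor {u, v, x, y, z, t}.
        q fails at u, so \Box q is false at u.
    At u: \Diamond r is true, so \neg \Diamond r is false.
      At u: \Diamond r requires r at some successor in {u, v, x, y, z, t}.
        r holds at t, so \Diamond r is true at u.

No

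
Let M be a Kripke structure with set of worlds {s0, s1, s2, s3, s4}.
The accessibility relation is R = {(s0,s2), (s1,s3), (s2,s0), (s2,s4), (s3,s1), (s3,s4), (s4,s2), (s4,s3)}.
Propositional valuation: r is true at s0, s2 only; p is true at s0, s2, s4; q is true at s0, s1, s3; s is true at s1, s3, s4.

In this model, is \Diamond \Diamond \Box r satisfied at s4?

Recall that \Box ψ holds at a world iff ψ holds at every accessible world, and \Diamond ψ holds iff ψ holds at some accessible world.
At s4: \Diamond \Diamond \Box r requires \Diamond \Box r at some successor in {s2, s3}.
  \Diamond \Box r holds at s2, so \Diamond \Diamond \Box r is true at s4.
    At s2: \Diamond \Box r requires \Box r at some successor in {s0, s4}.
      \Box r holds at s0, so \Diamond \Box r is true at s2.

Yes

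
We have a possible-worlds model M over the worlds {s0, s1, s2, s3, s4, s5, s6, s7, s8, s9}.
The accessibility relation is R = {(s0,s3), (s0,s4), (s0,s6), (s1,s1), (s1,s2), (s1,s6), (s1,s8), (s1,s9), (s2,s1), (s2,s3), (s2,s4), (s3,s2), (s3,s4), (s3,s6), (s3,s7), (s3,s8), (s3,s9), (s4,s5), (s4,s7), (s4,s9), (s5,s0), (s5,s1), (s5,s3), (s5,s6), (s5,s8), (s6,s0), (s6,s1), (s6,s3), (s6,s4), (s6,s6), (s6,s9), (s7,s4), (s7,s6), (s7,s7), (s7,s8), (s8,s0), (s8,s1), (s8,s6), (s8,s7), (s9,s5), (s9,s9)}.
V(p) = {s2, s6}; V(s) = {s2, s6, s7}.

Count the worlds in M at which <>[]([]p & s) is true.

Let φ = <>[]([]p & s). Evaluate φ at each world:
  s0 (successors {s3, s4, s6}): φ is false.
  s1 (successors {s1, s2, s6, s8, s9}): φ is false.
  s2 (successors {s1, s3, s4}): φ is false.
  s3 (successors {s2, s4, s6, s7, s8, s9}): φ is false.
  s4 (successors {s5, s7, s9}): φ is false.
  s5 (successors {s0, s1, s3, s6, s8}): φ is false.
  s6 (successors {s0, s1, s3, s4, s6, s9}): φ is false.
  s7 (successors {s4, s6, s7, s8}): φ is false.
  s8 (successors {s0, s1, s6, s7}): φ is false.
  s9 (successors {s5, s9}): φ is false.
For instance, at s4:
  At s4: <>[]([]p & s) requires []([]p & s) at some successor in {s5, s7, s9}.
    At s5: []([]p & s) is false.
    At s7: []([]p & s) is false.
    At s9: []([]p & s) is false.
  So <>[]([]p & s) is false at s4.
Satisfying worlds: none.

0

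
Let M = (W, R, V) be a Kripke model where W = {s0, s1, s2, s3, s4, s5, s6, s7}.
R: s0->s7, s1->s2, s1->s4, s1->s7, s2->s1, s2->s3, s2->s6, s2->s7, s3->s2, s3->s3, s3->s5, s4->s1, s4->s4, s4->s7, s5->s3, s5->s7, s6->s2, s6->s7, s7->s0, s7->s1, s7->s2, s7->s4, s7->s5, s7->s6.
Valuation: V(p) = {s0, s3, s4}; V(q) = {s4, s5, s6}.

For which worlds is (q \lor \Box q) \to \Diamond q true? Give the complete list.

s0, s1, s2, s3, s4, s7

Let φ = (q \lor \Box q) \to \Diamond q. Evaluate φ at each world:
  s0 (successors {s7}): φ is true.
  s1 (successors {s2, s4, s7}): φ is true.
  s2 (successors {s1, s3, s6, s7}): φ is true.
  s3 (successors {s2, s3, s5}): φ is true.
  s4 (successors {s1, s4, s7}): φ is true.
  s5 (successors {s3, s7}): φ is false.
  s6 (successors {s2, s7}): φ is false.
  s7 (successors {s0, s1, s2, s4, s5, s6}): φ is true.
For instance, at s1:
  At s1: q \lor \Box q is false, \Diamond q is true, so (q \lor \Box q) \to \Diamond q is true.
    At s1: q is false, \Box q is false, so q \lor \Box q is false.
      At s1: \Box q requires q at every successor {s2, s4, s7}.
        q fails at s2, so \Box q is false at s1.
    At s1: \Diamond q requires q at some successor in {s2, s4, s7}.
      q holds at s4, so \Diamond q is true at s1.
Satisfying worlds: {s0, s1, s2, s3, s4, s7}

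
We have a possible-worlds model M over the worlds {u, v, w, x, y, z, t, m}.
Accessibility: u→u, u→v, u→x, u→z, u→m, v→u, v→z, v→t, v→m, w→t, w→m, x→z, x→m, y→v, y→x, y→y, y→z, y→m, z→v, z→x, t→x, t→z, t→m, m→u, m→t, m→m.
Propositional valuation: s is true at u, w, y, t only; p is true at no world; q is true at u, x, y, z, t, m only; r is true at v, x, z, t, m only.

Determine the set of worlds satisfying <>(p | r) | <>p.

Recall that <>ψ holds at a world iff ψ holds at some accessible world.
Let φ = <>(p | r) | <>p. Evaluate φ at each world:
  u (successors {u, v, x, z, m}): φ is true.
  v (successors {u, z, t, m}): φ is true.
  w (successors {t, m}): φ is true.
  x (successors {z, m}): φ is true.
  y (successors {v, x, y, z, m}): φ is true.
  z (successors {v, x}): φ is true.
  t (successors {x, z, m}): φ is true.
  m (successors {u, t, m}): φ is true.
For instance, at u:
  At u: <>(p | r) is true, <>p is false, so <>(p | r) | <>p is true.
    At u: <>(p | r) requires p | r at some successor in {u, v, x, z, m}.
      p | r holds at v, so <>(p | r) is true at u.
    At u: <>p requires p at some successor in {u, v, x, z, m}.
      At u: p is false.
      At v: p is false.
      At x: p is false.
      At z: p is false.
      At m: p is false.
    So <>p is false at u.
Satisfying worlds: {u, v, w, x, y, z, t, m}

u, v, w, x, y, z, t, m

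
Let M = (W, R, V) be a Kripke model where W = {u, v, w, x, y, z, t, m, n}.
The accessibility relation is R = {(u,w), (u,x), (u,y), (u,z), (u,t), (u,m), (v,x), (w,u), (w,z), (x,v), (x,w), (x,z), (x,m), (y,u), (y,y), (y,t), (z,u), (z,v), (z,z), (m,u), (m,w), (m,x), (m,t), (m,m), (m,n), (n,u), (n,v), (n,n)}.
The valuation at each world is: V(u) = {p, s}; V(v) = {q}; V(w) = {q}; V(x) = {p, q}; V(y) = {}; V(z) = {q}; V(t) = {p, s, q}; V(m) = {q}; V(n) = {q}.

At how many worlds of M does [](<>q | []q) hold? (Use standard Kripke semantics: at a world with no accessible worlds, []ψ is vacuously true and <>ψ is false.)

Let φ = [](<>q | []q). Evaluate φ at each world:
  u (successors {w, x, y, z, t, m}): φ is true.
  v (successors {x}): φ is true.
  w (successors {u, z}): φ is true.
  x (successors {v, w, z, m}): φ is true.
  y (successors {u, y, t}): φ is true.
  z (successors {u, v, z}): φ is true.
  t (successors ∅): φ is true.
  m (successors {u, w, x, t, m, n}): φ is true.
  n (successors {u, v, n}): φ is true.
For instance, at x:
  At x: [](<>q | []q) requires <>q | []q at every successor {v, w, z, m}.
    At v: <>q | []q is true.
    At w: <>q | []q is true.
    At z: <>q | []q is true.
    At m: <>q | []q is true.
  So [](<>q | []q) is true at x.
Satisfying worlds: {u, v, w, x, y, z, t, m, n}

9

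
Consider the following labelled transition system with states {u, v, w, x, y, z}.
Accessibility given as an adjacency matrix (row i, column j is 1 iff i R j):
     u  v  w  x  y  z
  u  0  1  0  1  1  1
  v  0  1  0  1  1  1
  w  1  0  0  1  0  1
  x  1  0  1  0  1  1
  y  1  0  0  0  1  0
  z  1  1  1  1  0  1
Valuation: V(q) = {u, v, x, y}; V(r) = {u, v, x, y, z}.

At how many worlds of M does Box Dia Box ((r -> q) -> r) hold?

6

Recall that Box ψ holds at a world iff ψ holds at every accessible world, and Dia ψ holds iff ψ holds at some accessible world.
Let φ = Box Dia Box ((r -> q) -> r). Evaluate φ at each world:
  u (successors {v, x, y, z}): φ is true.
  v (successors {v, x, y, z}): φ is true.
  w (successors {u, x, z}): φ is true.
  x (successors {u, w, y, z}): φ is true.
  y (successors {u, y}): φ is true.
  z (successors {u, v, w, x, z}): φ is true.
For instance, at z:
  At z: Box Dia Box ((r -> q) -> r) requires Dia Box ((r -> q) -> r) at every successor {u, v, w, x, z}.
    At u: Dia Box ((r -> q) -> r) is true.
    At v: Dia Box ((r -> q) -> r) is true.
    At w: Dia Box ((r -> q) -> r) is true.
    At x: Dia Box ((r -> q) -> r) is true.
    At z: Dia Box ((r -> q) -> r) is true.
  So Box Dia Box ((r -> q) -> r) is true at z.
Satisfying worlds: {u, v, w, x, y, z}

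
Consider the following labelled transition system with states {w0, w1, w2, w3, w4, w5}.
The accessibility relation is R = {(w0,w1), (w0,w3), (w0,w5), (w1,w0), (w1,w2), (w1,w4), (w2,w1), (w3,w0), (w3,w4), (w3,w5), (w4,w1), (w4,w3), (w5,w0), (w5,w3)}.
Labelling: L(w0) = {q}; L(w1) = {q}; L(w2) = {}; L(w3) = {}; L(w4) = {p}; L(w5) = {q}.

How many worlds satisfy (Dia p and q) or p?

2

Recall that Dia ψ holds at a world iff ψ holds at some accessible world.
Let φ = (Dia p and q) or p. Evaluate φ at each world:
  w0 (successors {w1, w3, w5}): φ is false.
  w1 (successors {w0, w2, w4}): φ is true.
  w2 (successors {w1}): φ is false.
  w3 (successors {w0, w4, w5}): φ is false.
  w4 (successors {w1, w3}): φ is true.
  w5 (successors {w0, w3}): φ is false.
For instance, at w4:
  At w4: Dia p and q is false, p is true, so (Dia p and q) or p is true.
    At w4: Dia p is false, q is false, so Dia p and q is false.
      At w4: Dia p requires p at some successor in {w1, w3}.
        At w1: p is false.
        At w3: p is false.
      So Dia p is false at w4.
Satisfying worlds: {w1, w4}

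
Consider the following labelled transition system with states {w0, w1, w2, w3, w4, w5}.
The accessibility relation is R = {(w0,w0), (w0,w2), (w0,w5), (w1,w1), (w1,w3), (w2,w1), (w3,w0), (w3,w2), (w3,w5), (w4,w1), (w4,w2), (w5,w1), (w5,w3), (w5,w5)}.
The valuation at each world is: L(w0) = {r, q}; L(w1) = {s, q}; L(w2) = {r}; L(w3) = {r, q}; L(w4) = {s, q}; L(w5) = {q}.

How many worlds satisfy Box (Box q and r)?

Recall that Box ψ holds at a world iff ψ holds at every accessible world, and Dia ψ holds iff ψ holds at some accessible world.
Let φ = Box (Box q and r). Evaluate φ at each world:
  w0 (successors {w0, w2, w5}): φ is false.
  w1 (successors {w1, w3}): φ is false.
  w2 (successors {w1}): φ is false.
  w3 (successors {w0, w2, w5}): φ is false.
  w4 (successors {w1, w2}): φ is false.
  w5 (successors {w1, w3, w5}): φ is false.
For instance, at w3:
  At w3: Box (Box q and r) requires Box q and r at every successor {w0, w2, w5}.
    Box q and r fails at w0, so Box (Box q and r) is false at w3.
      At w0: Box q is false, r is true, so Box q and r is false.
Satisfying worlds: none.

0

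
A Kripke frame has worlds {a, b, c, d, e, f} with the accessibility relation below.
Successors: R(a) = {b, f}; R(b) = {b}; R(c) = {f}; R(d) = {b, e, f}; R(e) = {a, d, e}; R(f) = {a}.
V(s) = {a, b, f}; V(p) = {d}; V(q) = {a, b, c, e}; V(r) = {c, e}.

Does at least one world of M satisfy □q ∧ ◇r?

Let φ = □q ∧ ◇r. Evaluate φ at each world:
  a (successors {b, f}): φ is false.
  b (successors {b}): φ is false.
  c (successors {f}): φ is false.
  d (successors {b, e, f}): φ is false.
  e (successors {a, d, e}): φ is false.
  f (successors {a}): φ is false.
For instance, at a:
  At a: □q is false, ◇r is false, so □q ∧ ◇r is false.
    At a: □q requires q at every successor {b, f}.
      q fails at f, so □q is false at a.
    At a: ◇r requires r at some successor in {b, f}.
      At b: r is false.
      At f: r is false.
    So ◇r is false at a.

No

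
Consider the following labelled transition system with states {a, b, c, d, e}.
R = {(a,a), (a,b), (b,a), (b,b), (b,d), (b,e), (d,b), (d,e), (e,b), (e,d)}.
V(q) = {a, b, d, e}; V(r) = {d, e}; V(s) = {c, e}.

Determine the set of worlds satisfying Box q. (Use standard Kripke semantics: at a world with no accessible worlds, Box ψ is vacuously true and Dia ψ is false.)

Let φ = Box q. Evaluate φ at each world:
  a (successors {a, b}): φ is true.
  b (successors {a, b, d, e}): φ is true.
  c (successors ∅): φ is true.
  d (successors {b, e}): φ is true.
  e (successors {b, d}): φ is true.
For instance, at d:
  At d: Box q requires q at every successor {b, e}.
    At b: q is true.
    At e: q is true.
  So Box q is true at d.
Satisfying worlds: {a, b, c, d, e}

a, b, c, d, e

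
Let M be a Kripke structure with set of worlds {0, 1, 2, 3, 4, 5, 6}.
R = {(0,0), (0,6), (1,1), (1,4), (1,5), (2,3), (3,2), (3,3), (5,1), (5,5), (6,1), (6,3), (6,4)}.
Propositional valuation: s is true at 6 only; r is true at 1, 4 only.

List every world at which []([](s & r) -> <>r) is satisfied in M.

0, 2, 3, 4, 5

Let φ = []([](s & r) -> <>r). Evaluate φ at each world:
  0 (successors {0, 6}): φ is true.
  1 (successors {1, 4, 5}): φ is false.
  2 (successors {3}): φ is true.
  3 (successors {2, 3}): φ is true.
  4 (successors ∅): φ is true.
  5 (successors {1, 5}): φ is true.
  6 (successors {1, 3, 4}): φ is false.
For instance, at 3:
  At 3: []([](s & r) -> <>r) requires [](s & r) -> <>r at every successor {2, 3}.
      At 2: [](s & r) is false, <>r is false, so [](s & r) -> <>r is true.
      At 3: [](s & r) is false, <>r is false, so [](s & r) -> <>r is true.
  So []([](s & r) -> <>r) is true at 3.
Satisfying worlds: {0, 2, 3, 4, 5}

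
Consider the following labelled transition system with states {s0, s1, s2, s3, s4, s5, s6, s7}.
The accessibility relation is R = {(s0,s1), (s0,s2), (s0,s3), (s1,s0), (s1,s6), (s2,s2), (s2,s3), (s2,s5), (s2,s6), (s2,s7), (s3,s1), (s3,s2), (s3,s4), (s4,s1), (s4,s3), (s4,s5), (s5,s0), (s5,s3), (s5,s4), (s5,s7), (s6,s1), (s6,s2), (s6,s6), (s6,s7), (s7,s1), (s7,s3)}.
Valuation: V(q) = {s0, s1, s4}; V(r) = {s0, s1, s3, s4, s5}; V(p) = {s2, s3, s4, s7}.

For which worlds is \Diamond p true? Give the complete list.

s0, s2, s3, s4, s5, s6, s7

Let φ = \Diamond p. Evaluate φ at each world:
  s0 (successors {s1, s2, s3}): φ is true.
  s1 (successors {s0, s6}): φ is false.
  s2 (successors {s2, s3, s5, s6, s7}): φ is true.
  s3 (successors {s1, s2, s4}): φ is true.
  s4 (successors {s1, s3, s5}): φ is true.
  s5 (successors {s0, s3, s4, s7}): φ is true.
  s6 (successors {s1, s2, s6, s7}): φ is true.
  s7 (successors {s1, s3}): φ is true.
For instance, at s7:
  At s7: \Diamond p requires p at some successor in {s1, s3}.
    p holds at s3, so \Diamond p is true at s7.
Satisfying worlds: {s0, s2, s3, s4, s5, s6, s7}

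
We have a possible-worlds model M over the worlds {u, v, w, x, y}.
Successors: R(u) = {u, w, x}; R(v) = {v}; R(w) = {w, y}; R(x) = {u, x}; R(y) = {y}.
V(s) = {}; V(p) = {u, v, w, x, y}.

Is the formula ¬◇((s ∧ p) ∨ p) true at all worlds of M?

Let φ = ¬◇((s ∧ p) ∨ p). Evaluate φ at each world:
  u (successors {u, w, x}): φ is false.
  v (successors {v}): φ is false.
  w (successors {w, y}): φ is false.
  x (successors {u, x}): φ is false.
  y (successors {y}): φ is false.
Detail at u (counterexample):
  At u: ◇((s ∧ p) ∨ p) is true, so ¬◇((s ∧ p) ∨ p) is false.
    At u: ◇((s ∧ p) ∨ p) requires (s ∧ p) ∨ p at some successor in {u, w, x}.
      (s ∧ p) ∨ p holds at u, so ◇((s ∧ p) ∨ p) is true at u.

No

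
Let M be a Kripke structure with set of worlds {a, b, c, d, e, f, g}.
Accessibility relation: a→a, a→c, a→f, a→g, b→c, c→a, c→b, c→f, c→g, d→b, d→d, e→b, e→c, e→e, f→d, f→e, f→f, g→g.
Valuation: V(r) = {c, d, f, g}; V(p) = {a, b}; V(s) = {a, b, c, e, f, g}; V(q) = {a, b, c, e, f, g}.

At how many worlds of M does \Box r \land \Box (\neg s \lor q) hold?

2

Let φ = \Box r \land \Box (\neg s \lor q). Evaluate φ at each world:
  a (successors {a, c, f, g}): φ is false.
  b (successors {c}): φ is true.
  c (successors {a, b, f, g}): φ is false.
  d (successors {b, d}): φ is false.
  e (successors {b, c, e}): φ is false.
  f (successors {d, e, f}): φ is false.
  g (successors {g}): φ is true.
For instance, at b:
  At b: \Box r is true, \Box (\neg s \lor q) is true, so \Box r \land \Box (\neg s \lor q) is true.
    At b: \Box r requires r at every successor {c}.
      At c: r is true.
    So \Box r is true at b.
    At b: \Box (\neg s \lor q) requires \neg s \lor q at every successor {c}.
      At c: \neg s \lor q is true.
    So \Box (\neg s \lor q) is true at b.
Satisfying worlds: {b, g}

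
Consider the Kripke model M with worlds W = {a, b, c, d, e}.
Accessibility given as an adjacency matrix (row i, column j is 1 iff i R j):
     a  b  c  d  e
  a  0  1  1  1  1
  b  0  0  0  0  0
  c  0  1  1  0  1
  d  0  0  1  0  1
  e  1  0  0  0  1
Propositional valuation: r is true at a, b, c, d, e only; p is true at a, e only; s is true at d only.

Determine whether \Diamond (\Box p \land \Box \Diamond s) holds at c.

Yes

At c: \Diamond (\Box p \land \Box \Diamond s) requires \Box p \land \Box \Diamond s at some successor in {b, c, e}.
  \Box p \land \Box \Diamond s holds at b, so \Diamond (\Box p \land \Box \Diamond s) is true at c.
    At b: \Box p is true, \Box \Diamond s is true, so \Box p \land \Box \Diamond s is true.
      At b: no accessible worlds, so \Box p holds vacuously.
      At b: no accessible worlds, so \Box \Diamond s holds vacuously.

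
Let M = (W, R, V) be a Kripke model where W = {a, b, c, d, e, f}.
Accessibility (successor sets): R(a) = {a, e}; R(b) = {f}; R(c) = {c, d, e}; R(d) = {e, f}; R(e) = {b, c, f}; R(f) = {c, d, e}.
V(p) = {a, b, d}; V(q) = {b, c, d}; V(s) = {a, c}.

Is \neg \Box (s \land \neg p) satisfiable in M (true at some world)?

Yes

Let φ = \neg \Box (s \land \neg p). Evaluate φ at each world:
  a (successors {a, e}): φ is true.
  b (successors {f}): φ is true.
  c (successors {c, d, e}): φ is true.
  d (successors {e, f}): φ is true.
  e (successors {b, c, f}): φ is true.
  f (successors {c, d, e}): φ is true.
Detail at a (witness):
  At a: \Box (s \land \neg p) is false, so \neg \Box (s \land \neg p) is true.
    At a: \Box (s \land \neg p) requires s \land \neg p at every successor {a, e}.
      s \land \neg p fails at a, so \Box (s \land \neg p) is false at a.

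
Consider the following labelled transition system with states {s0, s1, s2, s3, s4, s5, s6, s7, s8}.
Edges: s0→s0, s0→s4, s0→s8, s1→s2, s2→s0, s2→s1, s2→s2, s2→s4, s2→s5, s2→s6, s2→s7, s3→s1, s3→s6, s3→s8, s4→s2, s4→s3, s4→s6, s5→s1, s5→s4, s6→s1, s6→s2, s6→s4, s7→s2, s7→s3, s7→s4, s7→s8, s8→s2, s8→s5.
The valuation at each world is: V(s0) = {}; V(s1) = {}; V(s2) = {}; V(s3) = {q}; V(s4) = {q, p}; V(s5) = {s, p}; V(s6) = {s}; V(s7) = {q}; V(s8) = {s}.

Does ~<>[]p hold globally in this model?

Recall that []ψ holds at a world iff ψ holds at every accessible world, and <>ψ holds iff ψ holds at some accessible world.
Let φ = ~<>[]p. Evaluate φ at each world:
  s0 (successors {s0, s4, s8}): φ is true.
  s1 (successors {s2}): φ is true.
  s2 (successors {s0, s1, s2, s4, s5, s6, s7}): φ is true.
  s3 (successors {s1, s6, s8}): φ is true.
  s4 (successors {s2, s3, s6}): φ is true.
  s5 (successors {s1, s4}): φ is true.
  s6 (successors {s1, s2, s4}): φ is true.
  s7 (successors {s2, s3, s4, s8}): φ is true.
  s8 (successors {s2, s5}): φ is true.
For instance, at s8:
  At s8: <>[]p is false, so ~<>[]p is true.
    At s8: <>[]p requires []p at some successor in {s2, s5}.
      At s2: []p is false.
      At s5: []p is false.
    So <>[]p is false at s8.

Yes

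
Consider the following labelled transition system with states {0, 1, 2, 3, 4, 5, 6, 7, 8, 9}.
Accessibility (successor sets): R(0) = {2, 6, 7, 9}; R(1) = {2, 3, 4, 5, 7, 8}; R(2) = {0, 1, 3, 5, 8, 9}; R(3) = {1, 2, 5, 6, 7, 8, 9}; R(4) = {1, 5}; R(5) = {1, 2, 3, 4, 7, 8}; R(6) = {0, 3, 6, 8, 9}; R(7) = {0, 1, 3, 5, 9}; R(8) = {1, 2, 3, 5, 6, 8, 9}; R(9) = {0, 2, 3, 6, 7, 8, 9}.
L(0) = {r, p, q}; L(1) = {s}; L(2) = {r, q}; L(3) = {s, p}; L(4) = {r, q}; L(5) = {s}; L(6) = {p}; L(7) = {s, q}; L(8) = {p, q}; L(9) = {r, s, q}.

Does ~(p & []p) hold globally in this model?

Yes

Let φ = ~(p & []p). Evaluate φ at each world:
  0 (successors {2, 6, 7, 9}): φ is true.
  1 (successors {2, 3, 4, 5, 7, 8}): φ is true.
  2 (successors {0, 1, 3, 5, 8, 9}): φ is true.
  3 (successors {1, 2, 5, 6, 7, 8, 9}): φ is true.
  4 (successors {1, 5}): φ is true.
  5 (successors {1, 2, 3, 4, 7, 8}): φ is true.
  6 (successors {0, 3, 6, 8, 9}): φ is true.
  7 (successors {0, 1, 3, 5, 9}): φ is true.
  8 (successors {1, 2, 3, 5, 6, 8, 9}): φ is true.
  9 (successors {0, 2, 3, 6, 7, 8, 9}): φ is true.
For instance, at 6:
  At 6: p & []p is false, so ~(p & []p) is true.
    At 6: p is true, []p is false, so p & []p is false.
      At 6: []p requires p at every successor {0, 3, 6, 8, 9}.
        p fails at 9, so []p is false at 6.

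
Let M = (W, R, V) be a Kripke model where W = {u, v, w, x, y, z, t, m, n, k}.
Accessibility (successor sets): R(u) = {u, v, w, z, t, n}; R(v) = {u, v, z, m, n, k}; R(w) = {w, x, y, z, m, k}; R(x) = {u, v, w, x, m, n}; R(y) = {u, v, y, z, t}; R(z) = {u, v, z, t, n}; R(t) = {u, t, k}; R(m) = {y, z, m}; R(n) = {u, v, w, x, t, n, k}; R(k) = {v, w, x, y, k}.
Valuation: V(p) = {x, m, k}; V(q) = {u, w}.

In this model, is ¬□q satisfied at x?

Recall that □ψ holds at a world iff ψ holds at every accessible world, and ◇ψ holds iff ψ holds at some accessible world.
At x: □q is false, so ¬□q is true.
  At x: □q requires q at every successor {u, v, w, x, m, n}.
    q fails at v, so □q is false at x.

Yes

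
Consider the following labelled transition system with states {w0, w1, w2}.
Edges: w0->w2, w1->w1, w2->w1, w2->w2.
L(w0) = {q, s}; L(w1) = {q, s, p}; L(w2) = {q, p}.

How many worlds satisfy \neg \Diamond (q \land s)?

1

Let φ = \neg \Diamond (q \land s). Evaluate φ at each world:
  w0 (successors {w2}): φ is true.
  w1 (successors {w1}): φ is false.
  w2 (successors {w1, w2}): φ is false.
For instance, at w1:
  At w1: \Diamond (q \land s) is true, so \neg \Diamond (q \land s) is false.
    At w1: \Diamond (q \land s) requires q \land s at some successor in {w1}.
      q \land s holds at w1, so \Diamond (q \land s) is true at w1.
Satisfying worlds: {w0}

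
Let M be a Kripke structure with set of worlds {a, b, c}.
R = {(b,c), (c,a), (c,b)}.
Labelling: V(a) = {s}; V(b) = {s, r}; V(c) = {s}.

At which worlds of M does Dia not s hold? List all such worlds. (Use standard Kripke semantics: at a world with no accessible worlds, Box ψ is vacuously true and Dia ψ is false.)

Let φ = Dia not s. Evaluate φ at each world:
  a (successors ∅): φ is false.
  b (successors {c}): φ is false.
  c (successors {a, b}): φ is false.
For instance, at b:
  At b: Dia not s requires not s at some successor in {c}.
    At c: not s is false.
  So Dia not s is false at b.
Satisfying worlds: none.

none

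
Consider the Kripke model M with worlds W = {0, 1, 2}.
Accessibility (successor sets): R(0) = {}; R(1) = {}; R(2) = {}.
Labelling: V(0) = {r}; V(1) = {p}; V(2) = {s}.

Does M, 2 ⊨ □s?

At 2: no accessible worlds, so □s holds vacuously.

Yes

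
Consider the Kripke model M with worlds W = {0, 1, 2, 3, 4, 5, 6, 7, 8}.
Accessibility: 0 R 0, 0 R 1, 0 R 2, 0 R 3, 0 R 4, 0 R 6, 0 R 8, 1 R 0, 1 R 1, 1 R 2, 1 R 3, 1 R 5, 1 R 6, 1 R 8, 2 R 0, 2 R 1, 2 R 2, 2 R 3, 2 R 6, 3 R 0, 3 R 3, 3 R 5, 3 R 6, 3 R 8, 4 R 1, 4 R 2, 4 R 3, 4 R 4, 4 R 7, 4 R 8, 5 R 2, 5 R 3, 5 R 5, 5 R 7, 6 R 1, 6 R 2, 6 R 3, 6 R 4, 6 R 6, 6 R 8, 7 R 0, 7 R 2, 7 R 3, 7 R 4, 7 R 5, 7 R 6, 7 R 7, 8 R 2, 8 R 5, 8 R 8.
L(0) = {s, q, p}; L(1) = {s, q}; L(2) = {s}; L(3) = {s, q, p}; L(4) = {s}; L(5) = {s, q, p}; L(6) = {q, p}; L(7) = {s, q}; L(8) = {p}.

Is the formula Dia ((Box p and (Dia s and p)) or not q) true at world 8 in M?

Yes

At 8: Dia ((Box p and (Dia s and p)) or not q) requires (Box p and (Dia s and p)) or not q at some successor in {2, 5, 8}.
  (Box p and (Dia s and p)) or not q holds at 2, so Dia ((Box p and (Dia s and p)) or not q) is true at 8.
    At 2: Box p and (Dia s and p) is false, not q is true, so (Box p and (Dia s and p)) or not q is true.
      At 2: Box p is false, Dia s and p is false, so Box p and (Dia s and p) is false.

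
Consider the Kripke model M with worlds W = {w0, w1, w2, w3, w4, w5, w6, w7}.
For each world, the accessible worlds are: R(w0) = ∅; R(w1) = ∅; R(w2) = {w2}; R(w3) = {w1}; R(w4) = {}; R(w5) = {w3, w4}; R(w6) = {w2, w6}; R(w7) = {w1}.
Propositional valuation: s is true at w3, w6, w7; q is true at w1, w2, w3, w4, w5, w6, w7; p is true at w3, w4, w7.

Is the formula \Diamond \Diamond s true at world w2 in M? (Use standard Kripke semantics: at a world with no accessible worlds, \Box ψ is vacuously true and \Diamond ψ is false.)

No

At w2: \Diamond \Diamond s requires \Diamond s at some successor in {w2}.
  At w2: \Diamond s is false.
So \Diamond \Diamond s is false at w2.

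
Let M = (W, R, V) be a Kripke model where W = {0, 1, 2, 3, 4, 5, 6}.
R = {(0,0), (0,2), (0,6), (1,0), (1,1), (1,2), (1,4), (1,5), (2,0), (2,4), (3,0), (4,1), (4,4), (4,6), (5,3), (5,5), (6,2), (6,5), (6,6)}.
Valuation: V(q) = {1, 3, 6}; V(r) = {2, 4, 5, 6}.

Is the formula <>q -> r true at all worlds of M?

Let φ = <>q -> r. Evaluate φ at each world:
  0 (successors {0, 2, 6}): φ is false.
  1 (successors {0, 1, 2, 4, 5}): φ is false.
  2 (successors {0, 4}): φ is true.
  3 (successors {0}): φ is true.
  4 (successors {1, 4, 6}): φ is true.
  5 (successors {3, 5}): φ is true.
  6 (successors {2, 5, 6}): φ is true.
Detail at 0 (counterexample):
  At 0: <>q is true, r is false, so <>q -> r is false.
    At 0: <>q requires q at some successor in {0, 2, 6}.
      q holds at 6, so <>q is true at 0.

No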